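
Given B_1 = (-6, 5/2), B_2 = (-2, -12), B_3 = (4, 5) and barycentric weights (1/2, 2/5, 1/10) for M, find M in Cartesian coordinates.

M = (1/2)·B_1 + (2/5)·B_2 + (1/10)·B_3.
x-coordinate: (1/2)·(-6) + (2/5)·(-2) + (1/10)·4 = -17/5.
y-coordinate: (1/2)·(5/2) + (2/5)·(-12) + (1/10)·5 = -61/20.

(-17/5, -61/20)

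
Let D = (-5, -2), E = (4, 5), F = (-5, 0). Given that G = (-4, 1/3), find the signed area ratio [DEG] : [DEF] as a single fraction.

[DEF] = ½·((-5)·(5−0) + 4·(0−(-2)) + (-5)·(-2−5)) = ½·(-25 + 8 + 35) = 9.
[DEG] = ½·((-5)·(5−(1/3)) + 4·(1/3−(-2)) + (-4)·(-2−5)) = ½·(-70/3 + 28/3 + 28) = 7, so the ratio is 7/9 = 7/9.

7/9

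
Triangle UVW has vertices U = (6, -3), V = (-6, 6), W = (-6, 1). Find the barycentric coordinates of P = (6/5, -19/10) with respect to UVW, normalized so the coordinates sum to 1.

(3/5, -1/10, 1/2)

Signed area of the reference triangle: [UVW] = ½·(6·(6−1) + (-6)·(1−(-3)) + (-6)·(-3−6)) = ½·(30 − 24 + 54) = 30.
[PVW] = ½·((6/5)·(6−1) + (-6)·(1−(-19/10)) + (-6)·(-19/10−6)) = ½·(6 − 87/5 + 237/5) = 18, so the U-coordinate is 18/30 = 3/5.
[UPW] = ½·(6·(-19/10−1) + (6/5)·(1−(-3)) + (-6)·(-3−(-19/10))) = ½·(-87/5 + 24/5 + 33/5) = -3, so the V-coordinate is -1/10.
[UVP] = ½·(6·(6−(-19/10)) + (-6)·(-19/10−(-3)) + (6/5)·(-3−6)) = ½·(237/5 − 33/5 − 54/5) = 15, so the W-coordinate is 1/2.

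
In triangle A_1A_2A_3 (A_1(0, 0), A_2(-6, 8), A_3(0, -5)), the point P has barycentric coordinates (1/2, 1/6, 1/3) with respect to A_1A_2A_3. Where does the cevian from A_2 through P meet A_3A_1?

(0, -2)

Line A_2P meets A_3A_1 where the A_2-coordinate vanishes; zeroing P's A_2-weight and renormalizing leaves A_3, A_1-weights 1/3 : 1/2 → (2/5, 3/5).
So Q = (2/5)·A_3 + (3/5)·A_1 = (0, -2).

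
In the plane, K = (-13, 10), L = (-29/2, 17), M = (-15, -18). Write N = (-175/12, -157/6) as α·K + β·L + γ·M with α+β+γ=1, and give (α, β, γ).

Signed area of the reference triangle: [KLM] = ½·((-13)·(17−(-18)) + (-29/2)·(-18−10) + (-15)·(10−17)) = ½·(-455 + 406 + 105) = 28.
[NLM] = ½·((-175/12)·(17−(-18)) + (-29/2)·(-18−(-157/6)) + (-15)·(-157/6−17)) = ½·(-6125/12 − 1421/12 + 1295/2) = 28/3, so the K-coordinate is (28/3)/28 = 1/3.
[KNM] = ½·((-13)·(-157/6−(-18)) + (-175/12)·(-18−10) + (-15)·(10−(-157/6))) = ½·(637/6 + 1225/3 − 1085/2) = -14, so the L-coordinate is -1/2.
[KLN] = ½·((-13)·(17−(-157/6)) + (-29/2)·(-157/6−10) + (-175/12)·(10−17)) = ½·(-3367/6 + 6293/12 + 1225/12) = 98/3, so the M-coordinate is 7/6.

(1/3, -1/2, 7/6)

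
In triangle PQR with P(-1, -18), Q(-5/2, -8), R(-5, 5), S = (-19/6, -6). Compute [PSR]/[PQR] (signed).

[PQR] = ½·((-1)·(-8−5) + (-5/2)·(5−(-18)) + (-5)·(-18−(-8))) = ½·(13 − 115/2 + 50) = 11/4.
[PSR] = ½·((-1)·(-6−5) + (-19/6)·(5−(-18)) + (-5)·(-18−(-6))) = ½·(11 − 437/6 + 60) = -11/12, so the ratio is (-11/12)/(11/4) = -1/3.

-1/3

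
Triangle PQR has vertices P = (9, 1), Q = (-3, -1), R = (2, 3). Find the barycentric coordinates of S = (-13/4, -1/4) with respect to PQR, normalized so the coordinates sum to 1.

Signed area of the reference triangle: [PQR] = ½·(9·(-1−3) + (-3)·(3−1) + 2·(1−(-1))) = ½·(-36 − 6 + 4) = -19.
[SQR] = ½·((-13/4)·(-1−3) + (-3)·(3−(-1/4)) + 2·(-1/4−(-1))) = ½·(13 − 39/4 + 3/2) = 19/8, so the P-coordinate is (19/8)/(-19) = -1/8.
[PSR] = ½·(9·(-1/4−3) + (-13/4)·(3−1) + 2·(1−(-1/4))) = ½·(-117/4 − 13/2 + 5/2) = -133/8, so the Q-coordinate is 7/8.
[PQS] = ½·(9·(-1−(-1/4)) + (-3)·(-1/4−1) + (-13/4)·(1−(-1))) = ½·(-27/4 + 15/4 − 13/2) = -19/4, so the R-coordinate is 1/4.

(-1/8, 7/8, 1/4)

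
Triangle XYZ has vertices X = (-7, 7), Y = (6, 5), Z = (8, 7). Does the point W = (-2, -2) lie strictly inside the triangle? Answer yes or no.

no

Barycentric coordinates of W: (1/15, 9/2, -107/30).
The three coordinates are positive, positive, negative; a point is interior exactly when all three are positive.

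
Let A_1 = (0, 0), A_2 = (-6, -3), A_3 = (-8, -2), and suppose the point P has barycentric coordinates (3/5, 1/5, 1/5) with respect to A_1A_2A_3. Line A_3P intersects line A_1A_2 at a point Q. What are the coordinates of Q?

(-3/2, -3/4)

Line A_3P meets A_1A_2 where the A_3-coordinate vanishes; zeroing P's A_3-weight and renormalizing leaves A_1, A_2-weights 3/5 : 1/5 → (3/4, 1/4).
So Q = (3/4)·A_1 + (1/4)·A_2 = (-3/2, -3/4).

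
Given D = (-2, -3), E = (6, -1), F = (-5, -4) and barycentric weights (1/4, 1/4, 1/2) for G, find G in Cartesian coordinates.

(-3/2, -3)

G = (1/4)·D + (1/4)·E + (1/2)·F.
x-coordinate: (1/4)·(-2) + (1/4)·6 + (1/2)·(-5) = -3/2.
y-coordinate: (1/4)·(-3) + (1/4)·(-1) + (1/2)·(-4) = -3.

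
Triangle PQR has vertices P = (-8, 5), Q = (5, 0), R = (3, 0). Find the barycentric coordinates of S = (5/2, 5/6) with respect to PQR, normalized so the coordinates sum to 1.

(1/6, 2/3, 1/6)

Signed area of the reference triangle: [PQR] = ½·((-8)·(0−0) + 5·(0−5) + 3·(5−0)) = ½·(0 − 25 + 15) = -5.
[SQR] = ½·((5/2)·(0−0) + 5·(0−(5/6)) + 3·(5/6−0)) = ½·(0 − 25/6 + 5/2) = -5/6, so the P-coordinate is (-5/6)/(-5) = 1/6.
[PSR] = ½·((-8)·(5/6−0) + (5/2)·(0−5) + 3·(5−(5/6))) = ½·(-20/3 − 25/2 + 25/2) = -10/3, so the Q-coordinate is 2/3.
[PQS] = ½·((-8)·(0−(5/6)) + 5·(5/6−5) + (5/2)·(5−0)) = ½·(20/3 − 125/6 + 25/2) = -5/6, so the R-coordinate is 1/6.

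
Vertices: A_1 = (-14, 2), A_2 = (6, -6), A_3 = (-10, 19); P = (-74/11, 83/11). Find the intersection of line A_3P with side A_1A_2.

(-4, -2)

Barycentric coordinates of P with respect to A_1A_2A_3: (3/11, 3/11, 5/11).
On side A_1A_2 the A_3-coordinate is zero; dropping P's A_3-weight 5/11 and renormalizing the remaining 3/11 : 3/11 gives weights 1/2, 1/2 on A_1, A_2.
Q = (1/2)·(-14, 2) + (1/2)·(6, -6) = (-4, -2).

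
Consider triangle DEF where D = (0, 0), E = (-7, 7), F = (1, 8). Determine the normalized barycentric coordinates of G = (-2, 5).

Signed area of the reference triangle: [DEF] = ½·(0·(7−8) + (-7)·(8−0) + 1·(0−7)) = ½·(0 − 56 − 7) = -63/2.
[GEF] = ½·((-2)·(7−8) + (-7)·(8−5) + 1·(5−7)) = ½·(2 − 21 − 2) = -21/2, so the D-coordinate is (-21/2)/(-63/2) = 1/3.
[DGF] = ½·(0·(5−8) + (-2)·(8−0) + 1·(0−5)) = ½·(0 − 16 − 5) = -21/2, so the E-coordinate is 1/3.
[DEG] = ½·(0·(7−5) + (-7)·(5−0) + (-2)·(0−7)) = ½·(0 − 35 + 14) = -21/2, so the F-coordinate is 1/3.
Check: 1/3 + 1/3 + 1/3 = 1.

(1/3, 1/3, 1/3)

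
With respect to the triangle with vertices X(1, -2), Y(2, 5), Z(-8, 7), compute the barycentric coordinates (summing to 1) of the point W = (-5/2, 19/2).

Signed area of the reference triangle: [XYZ] = ½·(1·(5−7) + 2·(7−(-2)) + (-8)·(-2−5)) = ½·(-2 + 18 + 56) = 36.
[WYZ] = ½·((-5/2)·(5−7) + 2·(7−(19/2)) + (-8)·(19/2−5)) = ½·(5 − 5 − 36) = -18, so the X-coordinate is (-18)/36 = -1/2.
[XWZ] = ½·(1·(19/2−7) + (-5/2)·(7−(-2)) + (-8)·(-2−(19/2))) = ½·(5/2 − 45/2 + 92) = 36, so the Y-coordinate is 1.
[XYW] = ½·(1·(5−(19/2)) + 2·(19/2−(-2)) + (-5/2)·(-2−5)) = ½·(-9/2 + 23 + 35/2) = 18, so the Z-coordinate is 1/2.

(-1/2, 1, 1/2)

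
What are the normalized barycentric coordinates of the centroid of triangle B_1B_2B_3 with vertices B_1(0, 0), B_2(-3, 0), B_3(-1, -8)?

(1/3, 1/3, 1/3)

The centroid is the average of the vertices, so each weight is 1/3.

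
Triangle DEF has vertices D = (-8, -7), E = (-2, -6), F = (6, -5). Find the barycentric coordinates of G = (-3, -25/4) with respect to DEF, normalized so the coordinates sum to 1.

(1/2, 1/4, 1/4)

Signed area of the reference triangle: [DEF] = ½·((-8)·(-6−(-5)) + (-2)·(-5−(-7)) + 6·(-7−(-6))) = ½·(8 − 4 − 6) = -1.
[GEF] = ½·((-3)·(-6−(-5)) + (-2)·(-5−(-25/4)) + 6·(-25/4−(-6))) = ½·(3 − 5/2 − 3/2) = -1/2, so the D-coordinate is (-1/2)/(-1) = 1/2.
[DGF] = ½·((-8)·(-25/4−(-5)) + (-3)·(-5−(-7)) + 6·(-7−(-25/4))) = ½·(10 − 6 − 9/2) = -1/4, so the E-coordinate is 1/4.
[DEG] = ½·((-8)·(-6−(-25/4)) + (-2)·(-25/4−(-7)) + (-3)·(-7−(-6))) = ½·(-2 − 3/2 + 3) = -1/4, so the F-coordinate is 1/4.
Check: 1/2 + 1/4 + 1/4 = 1.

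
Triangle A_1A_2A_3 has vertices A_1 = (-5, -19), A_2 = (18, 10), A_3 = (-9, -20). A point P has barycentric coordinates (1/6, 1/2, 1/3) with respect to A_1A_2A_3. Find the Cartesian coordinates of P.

P = (1/6)·A_1 + (1/2)·A_2 + (1/3)·A_3.
x-coordinate: (1/6)·(-5) + (1/2)·18 + (1/3)·(-9) = 31/6.
y-coordinate: (1/6)·(-19) + (1/2)·10 + (1/3)·(-20) = -29/6.

(31/6, -29/6)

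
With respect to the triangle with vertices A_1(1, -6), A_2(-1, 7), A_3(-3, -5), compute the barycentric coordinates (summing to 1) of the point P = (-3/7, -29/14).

Signed area of the reference triangle: [A_1A_2A_3] = ½·(1·(7−(-5)) + (-1)·(-5−(-6)) + (-3)·(-6−7)) = ½·(12 − 1 + 39) = 25.
[PA_2A_3] = ½·((-3/7)·(7−(-5)) + (-1)·(-5−(-29/14)) + (-3)·(-29/14−7)) = ½·(-36/7 + 41/14 + 381/14) = 25/2, so the A_1-coordinate is (25/2)/25 = 1/2.
[A_1PA_3] = ½·(1·(-29/14−(-5)) + (-3/7)·(-5−(-6)) + (-3)·(-6−(-29/14))) = ½·(41/14 − 3/7 + 165/14) = 50/7, so the A_2-coordinate is 2/7.
[A_1A_2P] = ½·(1·(7−(-29/14)) + (-1)·(-29/14−(-6)) + (-3/7)·(-6−7)) = ½·(127/14 − 55/14 + 39/7) = 75/14, so the A_3-coordinate is 3/14.
Check: 1/2 + 2/7 + 3/14 = 1.

(1/2, 2/7, 3/14)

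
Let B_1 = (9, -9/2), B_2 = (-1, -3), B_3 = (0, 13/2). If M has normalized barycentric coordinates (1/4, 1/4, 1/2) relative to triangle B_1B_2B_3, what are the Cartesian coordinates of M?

(2, 11/8)

M = (1/4)·B_1 + (1/4)·B_2 + (1/2)·B_3.
x-coordinate: (1/4)·9 + (1/4)·(-1) + (1/2)·0 = 2.
y-coordinate: (1/4)·(-9/2) + (1/4)·(-3) + (1/2)·(13/2) = 11/8.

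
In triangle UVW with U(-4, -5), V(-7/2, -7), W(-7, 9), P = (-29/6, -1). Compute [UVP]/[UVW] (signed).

1/3

[UVW] = ½·((-4)·(-7−9) + (-7/2)·(9−(-5)) + (-7)·(-5−(-7))) = ½·(64 − 49 − 14) = 1/2.
[UVP] = ½·((-4)·(-7−(-1)) + (-7/2)·(-1−(-5)) + (-29/6)·(-5−(-7))) = ½·(24 − 14 − 29/3) = 1/6, so the ratio is (1/6)/(1/2) = 1/3.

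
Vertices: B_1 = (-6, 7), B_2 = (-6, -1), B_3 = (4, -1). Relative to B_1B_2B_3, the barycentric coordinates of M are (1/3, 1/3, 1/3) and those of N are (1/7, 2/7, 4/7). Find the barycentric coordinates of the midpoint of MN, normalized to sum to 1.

(5/21, 13/42, 19/42)

Since both coordinate triples sum to 1, the midpoint's barycentrics are the componentwise average.
(1/3+1/7)/2 = 5/21; similarly 13/42 and 19/42.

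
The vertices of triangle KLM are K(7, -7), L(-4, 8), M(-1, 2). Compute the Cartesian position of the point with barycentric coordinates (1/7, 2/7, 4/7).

(-5/7, 17/7)

N = (1/7)·K + (2/7)·L + (4/7)·M.
x-coordinate: (1/7)·7 + (2/7)·(-4) + (4/7)·(-1) = -5/7.
y-coordinate: (1/7)·(-7) + (2/7)·8 + (4/7)·2 = 17/7.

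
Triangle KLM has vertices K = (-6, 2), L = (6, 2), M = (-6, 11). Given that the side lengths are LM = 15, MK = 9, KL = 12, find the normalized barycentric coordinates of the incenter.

(5/12, 1/4, 1/3)

The incenter has barycentric coordinates proportional to the opposite side lengths: (15 : 9 : 12).
Normalizing by 15+9+12 = 36 gives (5/12, 1/4, 1/3).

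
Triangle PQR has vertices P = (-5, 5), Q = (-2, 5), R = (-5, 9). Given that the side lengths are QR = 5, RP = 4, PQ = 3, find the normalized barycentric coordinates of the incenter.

(5/12, 1/3, 1/4)

The incenter has barycentric coordinates proportional to the opposite side lengths: (5 : 4 : 3).
Normalizing by 5+4+3 = 12 gives (5/12, 1/3, 1/4).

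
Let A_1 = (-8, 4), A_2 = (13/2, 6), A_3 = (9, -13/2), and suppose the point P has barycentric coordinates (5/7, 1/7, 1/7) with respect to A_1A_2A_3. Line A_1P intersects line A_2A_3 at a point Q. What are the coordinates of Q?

(31/4, -1/4)

Line A_1P meets A_2A_3 where the A_1-coordinate vanishes; zeroing P's A_1-weight and renormalizing leaves A_2, A_3-weights 1/7 : 1/7 → (1/2, 1/2).
So Q = (1/2)·A_2 + (1/2)·A_3 = (31/4, -1/4).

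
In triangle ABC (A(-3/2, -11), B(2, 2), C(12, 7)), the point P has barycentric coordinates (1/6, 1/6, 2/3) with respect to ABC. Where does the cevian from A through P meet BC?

Line AP meets BC where the A-coordinate vanishes; zeroing P's A-weight and renormalizing leaves B, C-weights 1/6 : 2/3 → (1/5, 4/5).
So Q = (1/5)·B + (4/5)·C = (10, 6).

(10, 6)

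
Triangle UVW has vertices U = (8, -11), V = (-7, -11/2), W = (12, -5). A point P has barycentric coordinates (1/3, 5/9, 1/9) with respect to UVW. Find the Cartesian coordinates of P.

P = (1/3)·U + (5/9)·V + (1/9)·W.
x-coordinate: (1/3)·8 + (5/9)·(-7) + (1/9)·12 = 1/9.
y-coordinate: (1/3)·(-11) + (5/9)·(-11/2) + (1/9)·(-5) = -131/18.

(1/9, -131/18)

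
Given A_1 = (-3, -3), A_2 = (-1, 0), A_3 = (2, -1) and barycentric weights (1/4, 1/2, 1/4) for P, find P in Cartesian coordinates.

(-3/4, -1)

P = (1/4)·A_1 + (1/2)·A_2 + (1/4)·A_3.
x-coordinate: (1/4)·(-3) + (1/2)·(-1) + (1/4)·2 = -3/4.
y-coordinate: (1/4)·(-3) + (1/2)·0 + (1/4)·(-1) = -1.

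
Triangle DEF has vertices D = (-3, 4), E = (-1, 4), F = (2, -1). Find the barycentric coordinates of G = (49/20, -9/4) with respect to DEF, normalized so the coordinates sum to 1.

Signed area of the reference triangle: [DEF] = ½·((-3)·(4−(-1)) + (-1)·(-1−4) + 2·(4−4)) = ½·(-15 + 5 + 0) = -5.
[GEF] = ½·((49/20)·(4−(-1)) + (-1)·(-1−(-9/4)) + 2·(-9/4−4)) = ½·(49/4 − 5/4 − 25/2) = -3/4, so the D-coordinate is (-3/4)/(-5) = 3/20.
[DGF] = ½·((-3)·(-9/4−(-1)) + (49/20)·(-1−4) + 2·(4−(-9/4))) = ½·(15/4 − 49/4 + 25/2) = 2, so the E-coordinate is -2/5.
[DEG] = ½·((-3)·(4−(-9/4)) + (-1)·(-9/4−4) + (49/20)·(4−4)) = ½·(-75/4 + 25/4 + 0) = -25/4, so the F-coordinate is 5/4.

(3/20, -2/5, 5/4)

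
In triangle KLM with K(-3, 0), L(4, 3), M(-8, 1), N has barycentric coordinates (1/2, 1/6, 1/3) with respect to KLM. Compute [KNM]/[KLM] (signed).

The signed ratio [KNM]/[KLM] equals the barycentric coordinate of N at vertex L, which is 1/6.

1/6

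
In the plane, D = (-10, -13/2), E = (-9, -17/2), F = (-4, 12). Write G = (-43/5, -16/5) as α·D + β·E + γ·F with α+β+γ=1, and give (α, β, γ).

(3/5, 1/5, 1/5)

Signed area of the reference triangle: [DEF] = ½·((-10)·(-17/2−12) + (-9)·(12−(-13/2)) + (-4)·(-13/2−(-17/2))) = ½·(205 − 333/2 − 8) = 61/4.
[GEF] = ½·((-43/5)·(-17/2−12) + (-9)·(12−(-16/5)) + (-4)·(-16/5−(-17/2))) = ½·(1763/10 − 684/5 − 106/5) = 183/20, so the D-coordinate is (183/20)/(61/4) = 3/5.
[DGF] = ½·((-10)·(-16/5−12) + (-43/5)·(12−(-13/2)) + (-4)·(-13/2−(-16/5))) = ½·(152 − 1591/10 + 66/5) = 61/20, so the E-coordinate is 1/5.
[DEG] = ½·((-10)·(-17/2−(-16/5)) + (-9)·(-16/5−(-13/2)) + (-43/5)·(-13/2−(-17/2))) = ½·(53 − 297/10 − 86/5) = 61/20, so the F-coordinate is 1/5.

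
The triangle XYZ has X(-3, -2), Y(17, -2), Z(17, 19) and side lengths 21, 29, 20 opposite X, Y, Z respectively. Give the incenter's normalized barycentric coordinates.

(3/10, 29/70, 2/7)

The incenter has barycentric coordinates proportional to the opposite side lengths: (21 : 29 : 20).
Normalizing by 21+29+20 = 70 gives (3/10, 29/70, 2/7).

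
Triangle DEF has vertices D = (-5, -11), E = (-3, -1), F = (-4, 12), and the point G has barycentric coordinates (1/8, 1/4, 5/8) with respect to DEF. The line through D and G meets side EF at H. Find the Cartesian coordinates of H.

Line DG meets EF where the D-coordinate vanishes; zeroing G's D-weight and renormalizing leaves E, F-weights 1/4 : 5/8 → (2/7, 5/7).
So H = (2/7)·E + (5/7)·F = (-26/7, 58/7).

(-26/7, 58/7)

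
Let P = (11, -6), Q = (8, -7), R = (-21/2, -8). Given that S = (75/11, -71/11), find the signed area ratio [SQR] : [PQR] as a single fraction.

[PQR] = ½·(11·(-7−(-8)) + 8·(-8−(-6)) + (-21/2)·(-6−(-7))) = ½·(11 − 16 − 21/2) = -31/4.
[SQR] = ½·((75/11)·(-7−(-8)) + 8·(-8−(-71/11)) + (-21/2)·(-71/11−(-7))) = ½·(75/11 − 136/11 − 63/11) = -62/11, so the ratio is (-62/11)/(-31/4) = 8/11.

8/11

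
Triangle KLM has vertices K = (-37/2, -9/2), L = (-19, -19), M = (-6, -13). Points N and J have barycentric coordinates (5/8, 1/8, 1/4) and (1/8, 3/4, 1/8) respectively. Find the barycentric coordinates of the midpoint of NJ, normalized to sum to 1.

(3/8, 7/16, 3/16)

Since both coordinate triples sum to 1, the midpoint's barycentrics are the componentwise average.
(5/8+1/8)/2 = 3/8; similarly 7/16 and 3/16.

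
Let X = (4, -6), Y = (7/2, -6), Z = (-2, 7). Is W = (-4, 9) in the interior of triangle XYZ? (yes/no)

Barycentric coordinates of W: (-30/13, 28/13, 15/13).
The three coordinates are negative, positive, positive; a point is interior exactly when all three are positive.

no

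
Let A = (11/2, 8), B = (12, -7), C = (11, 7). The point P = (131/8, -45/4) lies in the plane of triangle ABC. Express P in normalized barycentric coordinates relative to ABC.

Signed area of the reference triangle: [ABC] = ½·((11/2)·(-7−7) + 12·(7−8) + 11·(8−(-7))) = ½·(-77 − 12 + 165) = 38.
[PBC] = ½·((131/8)·(-7−7) + 12·(7−(-45/4)) + 11·(-45/4−(-7))) = ½·(-917/4 + 219 − 187/4) = -57/2, so the A-coordinate is (-57/2)/38 = -3/4.
[APC] = ½·((11/2)·(-45/4−7) + (131/8)·(7−8) + 11·(8−(-45/4))) = ½·(-803/8 − 131/8 + 847/4) = 95/2, so the B-coordinate is 5/4.
[ABP] = ½·((11/2)·(-7−(-45/4)) + 12·(-45/4−8) + (131/8)·(8−(-7))) = ½·(187/8 − 231 + 1965/8) = 19, so the C-coordinate is 1/2.
Check: -3/4 + 5/4 + 1/2 = 1.

(-3/4, 5/4, 1/2)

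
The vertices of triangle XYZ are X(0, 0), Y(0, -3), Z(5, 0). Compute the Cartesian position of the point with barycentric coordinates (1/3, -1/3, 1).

(5, 1)

W = (1/3)·X + (-1/3)·Y + 1·Z.
x-coordinate: (1/3)·0 + (-1/3)·0 + 1·5 = 5.
y-coordinate: (1/3)·0 + (-1/3)·(-3) + 1·0 = 1.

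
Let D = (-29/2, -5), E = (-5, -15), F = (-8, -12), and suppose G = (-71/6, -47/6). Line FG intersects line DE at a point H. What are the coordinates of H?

(-63/5, -7)

Barycentric coordinates of G with respect to DEF: (2/3, 1/6, 1/6).
On side DE the F-coordinate is zero; dropping G's F-weight 1/6 and renormalizing the remaining 2/3 : 1/6 gives weights 4/5, 1/5 on D, E.
H = (4/5)·(-29/2, -5) + (1/5)·(-5, -15) = (-63/5, -7).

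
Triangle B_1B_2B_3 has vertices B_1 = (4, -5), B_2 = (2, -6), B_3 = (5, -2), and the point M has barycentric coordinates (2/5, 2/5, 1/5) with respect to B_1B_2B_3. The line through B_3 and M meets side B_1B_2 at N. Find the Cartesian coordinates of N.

(3, -11/2)

Line B_3M meets B_1B_2 where the B_3-coordinate vanishes; zeroing M's B_3-weight and renormalizing leaves B_1, B_2-weights 2/5 : 2/5 → (1/2, 1/2).
So N = (1/2)·B_1 + (1/2)·B_2 = (3, -11/2).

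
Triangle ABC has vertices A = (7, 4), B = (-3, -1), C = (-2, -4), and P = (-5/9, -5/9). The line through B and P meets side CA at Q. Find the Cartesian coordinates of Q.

(5/2, 0)

Barycentric coordinates of P with respect to ABC: (2/9, 5/9, 2/9).
On side CA the B-coordinate is zero; dropping P's B-weight 5/9 and renormalizing the remaining 2/9 : 2/9 gives weights 1/2, 1/2 on C, A.
Q = (1/2)·(-2, -4) + (1/2)·(7, 4) = (5/2, 0).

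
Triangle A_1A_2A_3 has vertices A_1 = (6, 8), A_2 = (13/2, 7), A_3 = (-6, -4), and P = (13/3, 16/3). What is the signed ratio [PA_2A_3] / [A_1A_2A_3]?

1/6

[A_1A_2A_3] = ½·(6·(7−(-4)) + (13/2)·(-4−8) + (-6)·(8−7)) = ½·(66 − 78 − 6) = -9.
[PA_2A_3] = ½·((13/3)·(7−(-4)) + (13/2)·(-4−(16/3)) + (-6)·(16/3−7)) = ½·(143/3 − 182/3 + 10) = -3/2, so the ratio is (-3/2)/(-9) = 1/6.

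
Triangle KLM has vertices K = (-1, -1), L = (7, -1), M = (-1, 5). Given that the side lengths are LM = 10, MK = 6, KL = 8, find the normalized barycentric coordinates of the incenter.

(5/12, 1/4, 1/3)

The incenter has barycentric coordinates proportional to the opposite side lengths: (10 : 6 : 8).
Normalizing by 10+6+8 = 24 gives (5/12, 1/4, 1/3).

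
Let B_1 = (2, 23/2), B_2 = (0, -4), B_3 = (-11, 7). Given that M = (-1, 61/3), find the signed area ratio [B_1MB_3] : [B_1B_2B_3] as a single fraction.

-2/3

[B_1B_2B_3] = ½·(2·(-4−7) + 0·(7−(23/2)) + (-11)·(23/2−(-4))) = ½·(-22 + 0 − 341/2) = -385/4.
[B_1MB_3] = ½·(2·(61/3−7) + (-1)·(7−(23/2)) + (-11)·(23/2−(61/3))) = ½·(80/3 + 9/2 + 583/6) = 385/6, so the ratio is (385/6)/(-385/4) = -2/3.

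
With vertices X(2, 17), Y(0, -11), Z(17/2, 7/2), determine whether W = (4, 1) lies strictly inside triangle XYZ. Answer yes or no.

yes

Barycentric coordinates of W: (4/19, 7/19, 8/19).
The three coordinates are positive, positive, positive; a point is interior exactly when all three are positive.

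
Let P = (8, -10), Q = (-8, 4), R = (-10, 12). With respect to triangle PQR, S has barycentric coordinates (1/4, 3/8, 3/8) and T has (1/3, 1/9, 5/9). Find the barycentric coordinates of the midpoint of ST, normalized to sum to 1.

(7/24, 35/144, 67/144)

Since both coordinate triples sum to 1, the midpoint's barycentrics are the componentwise average.
(1/4+1/3)/2 = 7/24; similarly 35/144 and 67/144.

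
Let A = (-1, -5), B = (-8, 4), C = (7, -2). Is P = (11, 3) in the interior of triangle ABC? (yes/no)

no

Barycentric coordinates of P: (-33/31, 28/93, 164/93).
The three coordinates are negative, positive, positive; a point is interior exactly when all three are positive.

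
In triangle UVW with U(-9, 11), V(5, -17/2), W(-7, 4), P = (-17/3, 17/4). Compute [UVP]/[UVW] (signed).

1/2

[UVW] = ½·((-9)·(-17/2−4) + 5·(4−11) + (-7)·(11−(-17/2))) = ½·(225/2 − 35 − 273/2) = -59/2.
[UVP] = ½·((-9)·(-17/2−(17/4)) + 5·(17/4−11) + (-17/3)·(11−(-17/2))) = ½·(459/4 − 135/4 − 221/2) = -59/4, so the ratio is (-59/4)/(-59/2) = 1/2.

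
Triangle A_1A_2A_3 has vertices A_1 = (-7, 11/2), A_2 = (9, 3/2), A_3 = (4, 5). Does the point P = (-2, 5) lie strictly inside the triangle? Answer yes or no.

Barycentric coordinates of P: (7/12, 1/12, 1/3).
The three coordinates are positive, positive, positive; a point is interior exactly when all three are positive.

yes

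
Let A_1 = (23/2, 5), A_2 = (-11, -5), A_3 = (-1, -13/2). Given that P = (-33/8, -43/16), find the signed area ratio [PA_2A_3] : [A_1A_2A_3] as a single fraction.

[A_1A_2A_3] = ½·((23/2)·(-5−(-13/2)) + (-11)·(-13/2−5) + (-1)·(5−(-5))) = ½·(69/4 + 253/2 − 10) = 535/8.
[PA_2A_3] = ½·((-33/8)·(-5−(-13/2)) + (-11)·(-13/2−(-43/16)) + (-1)·(-43/16−(-5))) = ½·(-99/16 + 671/16 − 37/16) = 535/32, so the ratio is (535/32)/(535/8) = 1/4.

1/4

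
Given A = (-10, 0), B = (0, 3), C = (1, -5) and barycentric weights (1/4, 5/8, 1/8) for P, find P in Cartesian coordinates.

(-19/8, 5/4)

P = (1/4)·A + (5/8)·B + (1/8)·C.
x-coordinate: (1/4)·(-10) + (5/8)·0 + (1/8)·1 = -19/8.
y-coordinate: (1/4)·0 + (5/8)·3 + (1/8)·(-5) = 5/4.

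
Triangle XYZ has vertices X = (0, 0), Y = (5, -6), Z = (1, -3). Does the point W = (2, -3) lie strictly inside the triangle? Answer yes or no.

Barycentric coordinates of W: (1/3, 1/3, 1/3).
The three coordinates are positive, positive, positive; a point is interior exactly when all three are positive.

yes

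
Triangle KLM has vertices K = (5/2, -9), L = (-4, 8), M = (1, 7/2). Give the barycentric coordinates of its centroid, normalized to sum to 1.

(1/3, 1/3, 1/3)

The centroid is the average of the vertices, so each weight is 1/3.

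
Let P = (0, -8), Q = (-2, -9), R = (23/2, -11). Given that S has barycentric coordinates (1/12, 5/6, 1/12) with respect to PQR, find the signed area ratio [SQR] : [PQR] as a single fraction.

1/12

The signed ratio [SQR]/[PQR] equals the barycentric coordinate of S at vertex P, which is 1/12.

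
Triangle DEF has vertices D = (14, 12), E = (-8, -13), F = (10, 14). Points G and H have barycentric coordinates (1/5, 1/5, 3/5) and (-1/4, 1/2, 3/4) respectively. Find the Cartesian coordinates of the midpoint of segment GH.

Barycentric coordinates of the midpoint are the average: (-1/40, 7/20, 27/40).
Converting: (-1/40)·D + (7/20)·E + (27/40)·F = (18/5, 23/5).

(18/5, 23/5)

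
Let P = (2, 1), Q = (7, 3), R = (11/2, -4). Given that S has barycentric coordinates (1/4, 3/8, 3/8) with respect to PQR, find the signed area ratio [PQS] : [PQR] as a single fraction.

3/8

The signed ratio [PQS]/[PQR] equals the barycentric coordinate of S at vertex R, which is 3/8.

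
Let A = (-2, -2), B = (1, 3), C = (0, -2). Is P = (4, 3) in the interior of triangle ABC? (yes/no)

Barycentric coordinates of P: (-3/2, 1, 3/2).
The three coordinates are negative, positive, positive; a point is interior exactly when all three are positive.

no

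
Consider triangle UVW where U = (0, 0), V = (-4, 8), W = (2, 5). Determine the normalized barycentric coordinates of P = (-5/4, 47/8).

(1/8, 1/2, 3/8)

Signed area of the reference triangle: [UVW] = ½·(0·(8−5) + (-4)·(5−0) + 2·(0−8)) = ½·(0 − 20 − 16) = -18.
[PVW] = ½·((-5/4)·(8−5) + (-4)·(5−(47/8)) + 2·(47/8−8)) = ½·(-15/4 + 7/2 − 17/4) = -9/4, so the U-coordinate is (-9/4)/(-18) = 1/8.
[UPW] = ½·(0·(47/8−5) + (-5/4)·(5−0) + 2·(0−(47/8))) = ½·(0 − 25/4 − 47/4) = -9, so the V-coordinate is 1/2.
[UVP] = ½·(0·(8−(47/8)) + (-4)·(47/8−0) + (-5/4)·(0−8)) = ½·(0 − 47/2 + 10) = -27/4, so the W-coordinate is 3/8.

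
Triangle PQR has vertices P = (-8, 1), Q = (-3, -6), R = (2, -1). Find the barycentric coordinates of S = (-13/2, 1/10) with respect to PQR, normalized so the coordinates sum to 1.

(4/5, 1/10, 1/10)

Signed area of the reference triangle: [PQR] = ½·((-8)·(-6−(-1)) + (-3)·(-1−1) + 2·(1−(-6))) = ½·(40 + 6 + 14) = 30.
[SQR] = ½·((-13/2)·(-6−(-1)) + (-3)·(-1−(1/10)) + 2·(1/10−(-6))) = ½·(65/2 + 33/10 + 61/5) = 24, so the P-coordinate is 24/30 = 4/5.
[PSR] = ½·((-8)·(1/10−(-1)) + (-13/2)·(-1−1) + 2·(1−(1/10))) = ½·(-44/5 + 13 + 9/5) = 3, so the Q-coordinate is 1/10.
[PQS] = ½·((-8)·(-6−(1/10)) + (-3)·(1/10−1) + (-13/2)·(1−(-6))) = ½·(244/5 + 27/10 − 91/2) = 3, so the R-coordinate is 1/10.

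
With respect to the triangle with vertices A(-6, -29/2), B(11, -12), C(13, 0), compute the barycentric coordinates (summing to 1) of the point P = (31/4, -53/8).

Signed area of the reference triangle: [ABC] = ½·((-6)·(-12−0) + 11·(0−(-29/2)) + 13·(-29/2−(-12))) = ½·(72 + 319/2 − 65/2) = 199/2.
[PBC] = ½·((31/4)·(-12−0) + 11·(0−(-53/8)) + 13·(-53/8−(-12))) = ½·(-93 + 583/8 + 559/8) = 199/8, so the A-coordinate is (199/8)/(199/2) = 1/4.
[APC] = ½·((-6)·(-53/8−0) + (31/4)·(0−(-29/2)) + 13·(-29/2−(-53/8))) = ½·(159/4 + 899/8 − 819/8) = 199/8, so the B-coordinate is 1/4.
[ABP] = ½·((-6)·(-12−(-53/8)) + 11·(-53/8−(-29/2)) + (31/4)·(-29/2−(-12))) = ½·(129/4 + 693/8 − 155/8) = 199/4, so the C-coordinate is 1/2.

(1/4, 1/4, 1/2)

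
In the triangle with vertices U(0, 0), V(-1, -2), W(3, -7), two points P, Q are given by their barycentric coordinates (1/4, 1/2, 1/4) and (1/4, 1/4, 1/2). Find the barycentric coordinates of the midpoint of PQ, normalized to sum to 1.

Since both coordinate triples sum to 1, the midpoint's barycentrics are the componentwise average.
(1/4+1/4)/2 = 1/4; similarly 3/8 and 3/8.

(1/4, 3/8, 3/8)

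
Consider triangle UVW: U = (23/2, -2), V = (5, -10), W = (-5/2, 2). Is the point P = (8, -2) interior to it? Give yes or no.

Barycentric coordinates of P: (16/23, 7/69, 14/69).
The three coordinates are positive, positive, positive; a point is interior exactly when all three are positive.

yes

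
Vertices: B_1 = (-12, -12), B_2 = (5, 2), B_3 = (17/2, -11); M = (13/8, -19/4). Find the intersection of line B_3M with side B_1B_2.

(-2/3, -8/3)

Barycentric coordinates of M with respect to B_1B_2B_3: (1/4, 1/2, 1/4).
On side B_1B_2 the B_3-coordinate is zero; dropping M's B_3-weight 1/4 and renormalizing the remaining 1/4 : 1/2 gives weights 1/3, 2/3 on B_1, B_2.
N = (1/3)·(-12, -12) + (2/3)·(5, 2) = (-2/3, -8/3).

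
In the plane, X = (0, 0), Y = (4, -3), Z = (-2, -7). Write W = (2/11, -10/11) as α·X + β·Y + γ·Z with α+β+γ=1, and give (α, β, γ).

Signed area of the reference triangle: [XYZ] = ½·(0·(-3−(-7)) + 4·(-7−0) + (-2)·(0−(-3))) = ½·(0 − 28 − 6) = -17.
[WYZ] = ½·((2/11)·(-3−(-7)) + 4·(-7−(-10/11)) + (-2)·(-10/11−(-3))) = ½·(8/11 − 268/11 − 46/11) = -153/11, so the X-coordinate is (-153/11)/(-17) = 9/11.
[XWZ] = ½·(0·(-10/11−(-7)) + (2/11)·(-7−0) + (-2)·(0−(-10/11))) = ½·(0 − 14/11 − 20/11) = -17/11, so the Y-coordinate is 1/11.
[XYW] = ½·(0·(-3−(-10/11)) + 4·(-10/11−0) + (2/11)·(0−(-3))) = ½·(0 − 40/11 + 6/11) = -17/11, so the Z-coordinate is 1/11.
Check: 9/11 + 1/11 + 1/11 = 1.

(9/11, 1/11, 1/11)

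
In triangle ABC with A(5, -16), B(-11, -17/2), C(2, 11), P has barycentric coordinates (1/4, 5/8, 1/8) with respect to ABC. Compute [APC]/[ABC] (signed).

5/8

The signed ratio [APC]/[ABC] equals the barycentric coordinate of P at vertex B, which is 5/8.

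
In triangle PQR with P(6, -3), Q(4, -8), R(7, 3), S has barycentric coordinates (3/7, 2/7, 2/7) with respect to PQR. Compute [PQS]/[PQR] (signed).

2/7

The signed ratio [PQS]/[PQR] equals the barycentric coordinate of S at vertex R, which is 2/7.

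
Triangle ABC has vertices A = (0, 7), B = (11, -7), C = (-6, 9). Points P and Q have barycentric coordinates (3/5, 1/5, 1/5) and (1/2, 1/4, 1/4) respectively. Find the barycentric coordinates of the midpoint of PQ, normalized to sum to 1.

(11/20, 9/40, 9/40)

Since both coordinate triples sum to 1, the midpoint's barycentrics are the componentwise average.
(3/5+1/2)/2 = 11/20; similarly 9/40 and 9/40.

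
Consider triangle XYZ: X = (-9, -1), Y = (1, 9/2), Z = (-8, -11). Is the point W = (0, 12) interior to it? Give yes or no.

no

Barycentric coordinates of W: (166/211, 206/211, -161/211).
The three coordinates are positive, positive, negative; a point is interior exactly when all three are positive.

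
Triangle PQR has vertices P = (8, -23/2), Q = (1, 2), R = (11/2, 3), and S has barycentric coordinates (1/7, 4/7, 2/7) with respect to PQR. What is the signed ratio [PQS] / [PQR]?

The signed ratio [PQS]/[PQR] equals the barycentric coordinate of S at vertex R, which is 2/7.

2/7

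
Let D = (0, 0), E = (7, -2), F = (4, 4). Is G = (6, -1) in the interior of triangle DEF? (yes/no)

Barycentric coordinates of G: (1/12, 7/9, 5/36).
The three coordinates are positive, positive, positive; a point is interior exactly when all three are positive.

yes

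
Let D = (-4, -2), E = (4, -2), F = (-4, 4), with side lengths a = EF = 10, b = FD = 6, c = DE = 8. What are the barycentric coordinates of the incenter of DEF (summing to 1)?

(5/12, 1/4, 1/3)

The incenter has barycentric coordinates proportional to the opposite side lengths: (10 : 6 : 8).
Normalizing by 10+6+8 = 24 gives (5/12, 1/4, 1/3).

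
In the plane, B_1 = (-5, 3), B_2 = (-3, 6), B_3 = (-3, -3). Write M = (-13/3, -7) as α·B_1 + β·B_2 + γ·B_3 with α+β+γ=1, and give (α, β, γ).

Signed area of the reference triangle: [B_1B_2B_3] = ½·((-5)·(6−(-3)) + (-3)·(-3−3) + (-3)·(3−6)) = ½·(-45 + 18 + 9) = -9.
[MB_2B_3] = ½·((-13/3)·(6−(-3)) + (-3)·(-3−(-7)) + (-3)·(-7−6)) = ½·(-39 − 12 + 39) = -6, so the B_1-coordinate is (-6)/(-9) = 2/3.
[B_1MB_3] = ½·((-5)·(-7−(-3)) + (-13/3)·(-3−3) + (-3)·(3−(-7))) = ½·(20 + 26 − 30) = 8, so the B_2-coordinate is -8/9.
[B_1B_2M] = ½·((-5)·(6−(-7)) + (-3)·(-7−3) + (-13/3)·(3−6)) = ½·(-65 + 30 + 13) = -11, so the B_3-coordinate is 11/9.
Check: 2/3 − 8/9 + 11/9 = 1.

(2/3, -8/9, 11/9)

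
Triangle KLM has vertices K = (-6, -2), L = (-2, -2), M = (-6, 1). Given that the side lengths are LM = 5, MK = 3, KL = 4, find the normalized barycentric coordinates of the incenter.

The incenter has barycentric coordinates proportional to the opposite side lengths: (5 : 3 : 4).
Normalizing by 5+3+4 = 12 gives (5/12, 1/4, 1/3).

(5/12, 1/4, 1/3)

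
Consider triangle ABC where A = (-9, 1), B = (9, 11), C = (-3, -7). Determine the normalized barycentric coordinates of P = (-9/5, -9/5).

Signed area of the reference triangle: [ABC] = ½·((-9)·(11−(-7)) + 9·(-7−1) + (-3)·(1−11)) = ½·(-162 − 72 + 30) = -102.
[PBC] = ½·((-9/5)·(11−(-7)) + 9·(-7−(-9/5)) + (-3)·(-9/5−11)) = ½·(-162/5 − 234/5 + 192/5) = -102/5, so the A-coordinate is (-102/5)/(-102) = 1/5.
[APC] = ½·((-9)·(-9/5−(-7)) + (-9/5)·(-7−1) + (-3)·(1−(-9/5))) = ½·(-234/5 + 72/5 − 42/5) = -102/5, so the B-coordinate is 1/5.
[ABP] = ½·((-9)·(11−(-9/5)) + 9·(-9/5−1) + (-9/5)·(1−11)) = ½·(-576/5 − 126/5 + 18) = -306/5, so the C-coordinate is 3/5.

(1/5, 1/5, 3/5)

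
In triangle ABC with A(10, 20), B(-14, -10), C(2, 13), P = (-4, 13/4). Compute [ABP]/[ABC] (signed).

1/4

[ABC] = ½·(10·(-10−13) + (-14)·(13−20) + 2·(20−(-10))) = ½·(-230 + 98 + 60) = -36.
[ABP] = ½·(10·(-10−(13/4)) + (-14)·(13/4−20) + (-4)·(20−(-10))) = ½·(-265/2 + 469/2 − 120) = -9, so the ratio is (-9)/(-36) = 1/4.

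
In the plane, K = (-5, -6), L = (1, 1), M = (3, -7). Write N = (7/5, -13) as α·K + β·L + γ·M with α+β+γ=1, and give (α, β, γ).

(2/5, -4/5, 7/5)

Signed area of the reference triangle: [KLM] = ½·((-5)·(1−(-7)) + 1·(-7−(-6)) + 3·(-6−1)) = ½·(-40 − 1 − 21) = -31.
[NLM] = ½·((7/5)·(1−(-7)) + 1·(-7−(-13)) + 3·(-13−1)) = ½·(56/5 + 6 − 42) = -62/5, so the K-coordinate is (-62/5)/(-31) = 2/5.
[KNM] = ½·((-5)·(-13−(-7)) + (7/5)·(-7−(-6)) + 3·(-6−(-13))) = ½·(30 − 7/5 + 21) = 124/5, so the L-coordinate is -4/5.
[KLN] = ½·((-5)·(1−(-13)) + 1·(-13−(-6)) + (7/5)·(-6−1)) = ½·(-70 − 7 − 49/5) = -217/5, so the M-coordinate is 7/5.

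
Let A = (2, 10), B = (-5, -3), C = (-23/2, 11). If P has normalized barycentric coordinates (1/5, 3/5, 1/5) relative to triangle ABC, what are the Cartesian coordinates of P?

(-49/10, 12/5)

P = (1/5)·A + (3/5)·B + (1/5)·C.
x-coordinate: (1/5)·2 + (3/5)·(-5) + (1/5)·(-23/2) = -49/10.
y-coordinate: (1/5)·10 + (3/5)·(-3) + (1/5)·11 = 12/5.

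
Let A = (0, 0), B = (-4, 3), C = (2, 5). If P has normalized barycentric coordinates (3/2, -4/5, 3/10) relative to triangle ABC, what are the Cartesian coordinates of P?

P = (3/2)·A + (-4/5)·B + (3/10)·C.
x-coordinate: (3/2)·0 + (-4/5)·(-4) + (3/10)·2 = 19/5.
y-coordinate: (3/2)·0 + (-4/5)·3 + (3/10)·5 = -9/10.

(19/5, -9/10)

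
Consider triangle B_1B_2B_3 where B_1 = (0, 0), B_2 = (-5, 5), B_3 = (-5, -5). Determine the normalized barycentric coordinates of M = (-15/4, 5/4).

(1/4, 1/2, 1/4)

Signed area of the reference triangle: [B_1B_2B_3] = ½·(0·(5−(-5)) + (-5)·(-5−0) + (-5)·(0−5)) = ½·(0 + 25 + 25) = 25.
[MB_2B_3] = ½·((-15/4)·(5−(-5)) + (-5)·(-5−(5/4)) + (-5)·(5/4−5)) = ½·(-75/2 + 125/4 + 75/4) = 25/4, so the B_1-coordinate is (25/4)/25 = 1/4.
[B_1MB_3] = ½·(0·(5/4−(-5)) + (-15/4)·(-5−0) + (-5)·(0−(5/4))) = ½·(0 + 75/4 + 25/4) = 25/2, so the B_2-coordinate is 1/2.
[B_1B_2M] = ½·(0·(5−(5/4)) + (-5)·(5/4−0) + (-15/4)·(0−5)) = ½·(0 − 25/4 + 75/4) = 25/4, so the B_3-coordinate is 1/4.
Check: 1/4 + 1/2 + 1/4 = 1.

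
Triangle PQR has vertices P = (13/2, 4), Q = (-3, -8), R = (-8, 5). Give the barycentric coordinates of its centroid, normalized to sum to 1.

(1/3, 1/3, 1/3)

The centroid is the average of the vertices, so each weight is 1/3.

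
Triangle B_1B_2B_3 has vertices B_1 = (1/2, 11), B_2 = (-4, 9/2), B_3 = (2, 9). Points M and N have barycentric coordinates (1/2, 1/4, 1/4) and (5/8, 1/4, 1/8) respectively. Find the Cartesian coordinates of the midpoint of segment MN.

Barycentric coordinates of the midpoint are the average: (9/16, 1/4, 3/16).
Converting: (9/16)·B_1 + (1/4)·B_2 + (3/16)·B_3 = (-11/32, 9).

(-11/32, 9)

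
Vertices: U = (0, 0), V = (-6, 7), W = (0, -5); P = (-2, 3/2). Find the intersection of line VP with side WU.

Barycentric coordinates of P with respect to UVW: (1/2, 1/3, 1/6).
On side WU the V-coordinate is zero; dropping P's V-weight 1/3 and renormalizing the remaining 1/6 : 1/2 gives weights 1/4, 3/4 on W, U.
Q = (1/4)·(0, -5) + (3/4)·(0, 0) = (0, -5/4).

(0, -5/4)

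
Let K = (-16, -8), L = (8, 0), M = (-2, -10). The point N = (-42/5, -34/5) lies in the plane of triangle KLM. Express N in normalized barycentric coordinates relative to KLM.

Signed area of the reference triangle: [KLM] = ½·((-16)·(0−(-10)) + 8·(-10−(-8)) + (-2)·(-8−0)) = ½·(-160 − 16 + 16) = -80.
[NLM] = ½·((-42/5)·(0−(-10)) + 8·(-10−(-34/5)) + (-2)·(-34/5−0)) = ½·(-84 − 128/5 + 68/5) = -48, so the K-coordinate is (-48)/(-80) = 3/5.
[KNM] = ½·((-16)·(-34/5−(-10)) + (-42/5)·(-10−(-8)) + (-2)·(-8−(-34/5))) = ½·(-256/5 + 84/5 + 12/5) = -16, so the L-coordinate is 1/5.
[KLN] = ½·((-16)·(0−(-34/5)) + 8·(-34/5−(-8)) + (-42/5)·(-8−0)) = ½·(-544/5 + 48/5 + 336/5) = -16, so the M-coordinate is 1/5.
Check: 3/5 + 1/5 + 1/5 = 1.

(3/5, 1/5, 1/5)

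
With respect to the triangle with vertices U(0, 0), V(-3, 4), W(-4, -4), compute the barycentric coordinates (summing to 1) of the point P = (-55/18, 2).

(1/18, 13/18, 2/9)

Signed area of the reference triangle: [UVW] = ½·(0·(4−(-4)) + (-3)·(-4−0) + (-4)·(0−4)) = ½·(0 + 12 + 16) = 14.
[PVW] = ½·((-55/18)·(4−(-4)) + (-3)·(-4−2) + (-4)·(2−4)) = ½·(-220/9 + 18 + 8) = 7/9, so the U-coordinate is (7/9)/14 = 1/18.
[UPW] = ½·(0·(2−(-4)) + (-55/18)·(-4−0) + (-4)·(0−2)) = ½·(0 + 110/9 + 8) = 91/9, so the V-coordinate is 13/18.
[UVP] = ½·(0·(4−2) + (-3)·(2−0) + (-55/18)·(0−4)) = ½·(0 − 6 + 110/9) = 28/9, so the W-coordinate is 2/9.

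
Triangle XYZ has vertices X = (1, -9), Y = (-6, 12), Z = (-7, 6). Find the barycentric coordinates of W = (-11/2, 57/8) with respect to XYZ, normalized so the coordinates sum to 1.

(1/8, 1/2, 3/8)

Signed area of the reference triangle: [XYZ] = ½·(1·(12−6) + (-6)·(6−(-9)) + (-7)·(-9−12)) = ½·(6 − 90 + 147) = 63/2.
[WYZ] = ½·((-11/2)·(12−6) + (-6)·(6−(57/8)) + (-7)·(57/8−12)) = ½·(-33 + 27/4 + 273/8) = 63/16, so the X-coordinate is (63/16)/(63/2) = 1/8.
[XWZ] = ½·(1·(57/8−6) + (-11/2)·(6−(-9)) + (-7)·(-9−(57/8))) = ½·(9/8 − 165/2 + 903/8) = 63/4, so the Y-coordinate is 1/2.
[XYW] = ½·(1·(12−(57/8)) + (-6)·(57/8−(-9)) + (-11/2)·(-9−12)) = ½·(39/8 − 387/4 + 231/2) = 189/16, so the Z-coordinate is 3/8.
Check: 1/8 + 1/2 + 3/8 = 1.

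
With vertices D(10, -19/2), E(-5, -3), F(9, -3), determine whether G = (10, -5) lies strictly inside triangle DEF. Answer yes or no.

Barycentric coordinates of G: (4/13, -9/182, 135/182).
The three coordinates are positive, negative, positive; a point is interior exactly when all three are positive.

no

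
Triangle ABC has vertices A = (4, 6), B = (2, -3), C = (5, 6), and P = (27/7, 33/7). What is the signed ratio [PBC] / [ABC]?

5/7

[ABC] = ½·(4·(-3−6) + 2·(6−6) + 5·(6−(-3))) = ½·(-36 + 0 + 45) = 9/2.
[PBC] = ½·((27/7)·(-3−6) + 2·(6−(33/7)) + 5·(33/7−(-3))) = ½·(-243/7 + 18/7 + 270/7) = 45/14, so the ratio is (45/14)/(9/2) = 5/7.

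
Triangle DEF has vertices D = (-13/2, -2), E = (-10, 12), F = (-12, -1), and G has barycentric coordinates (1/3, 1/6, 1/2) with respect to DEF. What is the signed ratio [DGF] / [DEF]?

1/6

The signed ratio [DGF]/[DEF] equals the barycentric coordinate of G at vertex E, which is 1/6.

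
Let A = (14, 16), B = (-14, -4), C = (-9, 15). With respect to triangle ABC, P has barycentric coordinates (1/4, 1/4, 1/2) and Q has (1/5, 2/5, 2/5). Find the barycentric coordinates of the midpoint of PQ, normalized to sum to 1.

(9/40, 13/40, 9/20)

Since both coordinate triples sum to 1, the midpoint's barycentrics are the componentwise average.
(1/4+1/5)/2 = 9/40; similarly 13/40 and 9/20.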